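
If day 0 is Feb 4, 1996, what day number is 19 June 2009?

Feb 4, 1996 → Feb 4, 1997: 366 days (Feb 29, 1996 is in that span).
Feb 4, 1997 → Feb 4, 1998: 365 days.
Feb 4, 1998 → Feb 4, 1999: 365 days.
Feb 4, 1999 → Feb 4, 2000: 365 days.
Feb 4, 2000 → Feb 4, 2001: 366 days (Feb 29, 2000 is in that span).
Feb 4, 2001 → Feb 4, 2002: 365 days.
Feb 4, 2002 → Feb 4, 2003: 365 days.
Feb 4, 2003 → Feb 4, 2004: 365 days.
Feb 4, 2004 → Feb 4, 2005: 366 days (Feb 29, 2004 is in that span).
Feb 4, 2005 → Feb 4, 2006: 365 days.
Feb 4, 2006 → Feb 4, 2007: 365 days.
Feb 4, 2007 → Feb 4, 2008: 365 days.
Feb 4, 2008 → Feb 4, 2009: 366 days (Feb 29, 2008 is in that span).
Feb 4, 2009 → Mar 4, 2009: 28 days (February has 28).
Mar 4, 2009 → Apr 4, 2009: 31 days (March has 31).
Apr 4, 2009 → May 4, 2009: 30 days (April has 30).
May 4, 2009 → Jun 4, 2009: 31 days (May has 31).
Jun 4, 2009 → Jun 19, 2009: 15 days.
Total: 4884 days.

4884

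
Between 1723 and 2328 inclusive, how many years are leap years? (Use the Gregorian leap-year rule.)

Multiples of 4 in [1723,2328]: 152.
Of those, multiples of 100: 6 (not leap unless ÷400).
Multiples of 400: 1.
Leap years = 152 − 6 + 1 = 147.

147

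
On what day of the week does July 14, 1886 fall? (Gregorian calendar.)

Doomsday rule: the anchor day for the 1800s is Friday. For year 86: 86÷12 = 7 r 2, and 2÷4 = 0, so 7+2+0 = 9.
Friday + 9 ≡ Sunday — that's 1886's doomsday.
In July the doomsday date is Jul 11.
Jul 14 is 3 days after Jul 11; 3 mod 7 = 3, so Sunday + 3 = Wednesday.

Wednesday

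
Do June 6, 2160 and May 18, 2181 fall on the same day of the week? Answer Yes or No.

From Jun 6, 2160 to May 18, 2181 is 7651 days.
7651 mod 7 = 0, so they are the same weekday.
(Jun 6, 2160 is a Friday; May 18, 2181 is a Friday.)

Yes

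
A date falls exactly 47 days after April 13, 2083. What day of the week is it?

First find the weekday of Apr 13, 2083. Doomsday rule: the anchor day for the 2000s is Tuesday. For year 83: 83÷12 = 6 r 11, and 11÷4 = 2, so 6+11+2 = 19.
Tuesday + 19 ≡ Sunday — that's 2083's doomsday.
In April the doomsday date is Apr 4.
Apr 13 is 9 days after Apr 4; 9 mod 7 = 2, so Sunday + 2 = Tuesday.
47 mod 7 = 5, so 47 days after a Tuesday is Tuesday + 5 = Sunday.

Sunday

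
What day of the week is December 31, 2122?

Thursday

Doomsday rule: the anchor day for the 2100s is Sunday. For year 22: 22÷12 = 1 r 10, and 10÷4 = 2, so 1+10+2 = 13.
Sunday + 13 ≡ Saturday — that's 2122's doomsday.
In December the doomsday date is Dec 12.
Dec 31 is 19 days after Dec 12; 19 mod 7 = 5, so Saturday + 5 = Thursday.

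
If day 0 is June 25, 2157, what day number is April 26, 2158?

Jun 25, 2157 → Jul 25, 2157: 30 days (June has 30).
Jul 25, 2157 → Aug 25, 2157: 31 days (July has 31).
Aug 25, 2157 → Sep 25, 2157: 31 days (August has 31).
Sep 25, 2157 → Oct 25, 2157: 30 days (September has 30).
Oct 25, 2157 → Nov 25, 2157: 31 days (October has 31).
Nov 25, 2157 → Dec 25, 2157: 30 days (November has 30).
Dec 25, 2157 → Jan 25, 2158: 31 days (December has 31).
Jan 25, 2158 → Feb 25, 2158: 31 days (January has 31).
Feb 25, 2158 → Mar 25, 2158: 28 days (February has 28).
Mar 25, 2158 → Apr 25, 2158: 31 days (March has 31).
Apr 25, 2158 → Apr 26, 2158: 1 days.
Total: 305 days.

305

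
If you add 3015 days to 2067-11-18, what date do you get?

+366 (one year; includes Feb 29, 2068) → Nov 18, 2068 (2649 left).
+365 (one year) → Nov 18, 2069 (2284 left).
+365 (one year) → Nov 18, 2070 (1919 left).
+365 (one year) → Nov 18, 2071 (1554 left).
+366 (one year; includes Feb 29, 2072) → Nov 18, 2072 (1188 left).
+365 (one year) → Nov 18, 2073 (823 left).
+365 (one year) → Nov 18, 2074 (458 left).
+365 (one year) → Nov 18, 2075 (93 left).
Nov has 30 days: +13 → Dec 1, 2075 (80 left).
Dec has 31 days: +31 → Jan 1, 2076 (49 left).
Jan has 31 days: +31 → Feb 1, 2076 (18 left).
+18 → Feb 19, 2076.

February 19, 2076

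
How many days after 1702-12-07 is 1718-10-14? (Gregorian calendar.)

5790

Dec 7, 1702 → Dec 7, 1703: 365 days.
Dec 7, 1703 → Dec 7, 1704: 366 days (Feb 29, 1704 is in that span).
Dec 7, 1704 → Dec 7, 1705: 365 days.
Dec 7, 1705 → Dec 7, 1706: 365 days.
Dec 7, 1706 → Dec 7, 1707: 365 days.
Dec 7, 1707 → Dec 7, 1708: 366 days (Feb 29, 1708 is in that span).
Dec 7, 1708 → Dec 7, 1709: 365 days.
Dec 7, 1709 → Dec 7, 1710: 365 days.
Dec 7, 1710 → Dec 7, 1711: 365 days.
Dec 7, 1711 → Dec 7, 1712: 366 days (Feb 29, 1712 is in that span).
Dec 7, 1712 → Dec 7, 1713: 365 days.
Dec 7, 1713 → Dec 7, 1714: 365 days.
Dec 7, 1714 → Dec 7, 1715: 365 days.
Dec 7, 1715 → Dec 7, 1716: 366 days (Feb 29, 1716 is in that span).
Dec 7, 1716 → Dec 7, 1717: 365 days.
Dec 7, 1717 → Jan 7, 1718: 31 days (December has 31).
Jan 7, 1718 → Feb 7, 1718: 31 days (January has 31).
Feb 7, 1718 → Mar 7, 1718: 28 days (February has 28).
Mar 7, 1718 → Apr 7, 1718: 31 days (March has 31).
Apr 7, 1718 → May 7, 1718: 30 days (April has 30).
May 7, 1718 → Jun 7, 1718: 31 days (May has 31).
Jun 7, 1718 → Jul 7, 1718: 30 days (June has 30).
Jul 7, 1718 → Aug 7, 1718: 31 days (July has 31).
Aug 7, 1718 → Sep 7, 1718: 31 days (August has 31).
Sep 7, 1718 → Oct 7, 1718: 30 days (September has 30).
Oct 7, 1718 → Oct 14, 1718: 7 days.
Total: 5790 days.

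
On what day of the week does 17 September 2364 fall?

Thursday

Doomsday rule: the anchor day for the 2300s is Wednesday. For year 64: 64÷12 = 5 r 4, and 4÷4 = 1, so 5+4+1 = 10.
Wednesday + 10 ≡ Saturday — that's 2364's doomsday.
In September the doomsday date is Sep 5.
Sep 17 is 12 days after Sep 5; 12 mod 7 = 5, so Saturday + 5 = Thursday.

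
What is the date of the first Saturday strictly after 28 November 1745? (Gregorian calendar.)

Nov 28, 1745 is a Sunday.
From Sunday to the next Saturday is 6 days.
Nov 28, 1745 + 6 = Dec 4, 1745.

December 4, 1745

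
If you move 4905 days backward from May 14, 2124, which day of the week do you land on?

Tuesday

May 14, 2124 is a Sunday.
4905 mod 7 = 5, so 4905 days before a Sunday is Sunday − 5 = Tuesday.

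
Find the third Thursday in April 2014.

April 17, 2014

April 1, 2014 is a Tuesday.
The first Thursday is therefore April 3 (2 days later).
The third Thursday is 3 + 2×7 = April 17.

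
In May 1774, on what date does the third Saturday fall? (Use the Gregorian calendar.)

May 21, 1774

May 1, 1774 is a Sunday.
The first Saturday is therefore May 7 (6 days later).
The third Saturday is 7 + 2×7 = May 21.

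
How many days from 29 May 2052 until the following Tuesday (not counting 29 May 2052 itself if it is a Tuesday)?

May 29, 2052 is a Wednesday.
From Wednesday to the next Tuesday is 6 days.

6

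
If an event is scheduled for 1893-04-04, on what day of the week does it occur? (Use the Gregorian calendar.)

Tuesday

Doomsday rule: the anchor day for the 1800s is Friday. For year 93: 93÷12 = 7 r 9, and 9÷4 = 2, so 7+9+2 = 18.
Friday + 18 ≡ Tuesday — that's 1893's doomsday.
In April the doomsday date is Apr 4.
Apr 4 is the doomsday itself: Tuesday.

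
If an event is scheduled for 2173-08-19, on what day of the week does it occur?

Thursday

Doomsday rule: the anchor day for the 2100s is Sunday. For year 73: 73÷12 = 6 r 1, and 1÷4 = 0, so 6+1+0 = 7.
Sunday + 7 ≡ Sunday — that's 2173's doomsday.
In August the doomsday date is Aug 8.
Aug 19 is 11 days after Aug 8; 11 mod 7 = 4, so Sunday + 4 = Thursday.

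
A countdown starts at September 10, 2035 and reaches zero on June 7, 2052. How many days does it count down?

6115

Sep 10, 2035 → Sep 10, 2036: 366 days (Feb 29, 2036 is in that span).
Sep 10, 2036 → Sep 10, 2037: 365 days.
Sep 10, 2037 → Sep 10, 2038: 365 days.
Sep 10, 2038 → Sep 10, 2039: 365 days.
Sep 10, 2039 → Sep 10, 2040: 366 days (Feb 29, 2040 is in that span).
Sep 10, 2040 → Sep 10, 2041: 365 days.
Sep 10, 2041 → Sep 10, 2042: 365 days.
Sep 10, 2042 → Sep 10, 2043: 365 days.
Sep 10, 2043 → Sep 10, 2044: 366 days (Feb 29, 2044 is in that span).
Sep 10, 2044 → Sep 10, 2045: 365 days.
Sep 10, 2045 → Sep 10, 2046: 365 days.
Sep 10, 2046 → Sep 10, 2047: 365 days.
Sep 10, 2047 → Sep 10, 2048: 366 days (Feb 29, 2048 is in that span).
Sep 10, 2048 → Sep 10, 2049: 365 days.
Sep 10, 2049 → Sep 10, 2050: 365 days.
Sep 10, 2050 → Sep 10, 2051: 365 days.
Sep 10, 2051 → Oct 10, 2051: 30 days (September has 30).
Oct 10, 2051 → Nov 10, 2051: 31 days (October has 31).
Nov 10, 2051 → Dec 10, 2051: 30 days (November has 30).
Dec 10, 2051 → Jan 10, 2052: 31 days (December has 31).
Jan 10, 2052 → Feb 10, 2052: 31 days (January has 31).
Feb 10, 2052 → Mar 10, 2052: 29 days (February has 29).
Mar 10, 2052 → Apr 10, 2052: 31 days (March has 31).
Apr 10, 2052 → May 10, 2052: 30 days (April has 30).
May 10, 2052 → Jun 7, 2052: 28 days.
Total: 6115 days.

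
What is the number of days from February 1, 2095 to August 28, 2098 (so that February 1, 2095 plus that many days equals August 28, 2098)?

Feb 1, 2095 → Feb 1, 2096: 365 days.
Feb 1, 2096 → Feb 1, 2097: 366 days (Feb 29, 2096 is in that span).
Feb 1, 2097 → Feb 1, 2098: 365 days.
Feb 1, 2098 → Mar 1, 2098: 28 days (February has 28).
Mar 1, 2098 → Apr 1, 2098: 31 days (March has 31).
Apr 1, 2098 → May 1, 2098: 30 days (April has 30).
May 1, 2098 → Jun 1, 2098: 31 days (May has 31).
Jun 1, 2098 → Jul 1, 2098: 30 days (June has 30).
Jul 1, 2098 → Aug 1, 2098: 31 days (July has 31).
Aug 1, 2098 → Aug 28, 2098: 27 days.
Total: 1304 days.

1304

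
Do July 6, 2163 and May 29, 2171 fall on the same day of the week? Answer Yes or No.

From Jul 6, 2163 to May 29, 2171 is 2884 days.
2884 mod 7 = 0, so they are the same weekday.
(Jul 6, 2163 is a Wednesday; May 29, 2171 is a Wednesday.)

Yes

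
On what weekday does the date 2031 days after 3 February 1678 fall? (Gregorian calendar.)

Friday

Feb 3, 1678 is a Thursday.
2031 mod 7 = 1, so 2031 days after a Thursday is Thursday + 1 = Friday.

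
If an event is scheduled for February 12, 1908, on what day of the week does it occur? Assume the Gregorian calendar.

Wednesday

Doomsday rule: the anchor day for the 1900s is Wednesday. For year 08: 8÷12 = 0 r 8, and 8÷4 = 2, so 0+8+2 = 10.
Wednesday + 10 ≡ Saturday — that's 1908's doomsday.
In February the doomsday date is Feb 29 (1908 is a leap year (divisible by 4)).
Feb 12 is 17 days before Feb 29; 17 mod 7 = 3, so Saturday − 3 = Wednesday.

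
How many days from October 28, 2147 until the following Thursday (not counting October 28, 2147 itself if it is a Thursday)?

5

Oct 28, 2147 is a Saturday.
From Saturday to the next Thursday is 5 days.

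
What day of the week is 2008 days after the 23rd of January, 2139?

Thursday

First find the weekday of Jan 23, 2139. Doomsday rule: the anchor day for the 2100s is Sunday. For year 39: 39÷12 = 3 r 3, and 3÷4 = 0, so 3+3+0 = 6.
Sunday + 6 ≡ Saturday — that's 2139's doomsday.
In January the doomsday date is Jan 3 (2139 is not a leap year).
Jan 23 is 20 days after Jan 3; 20 mod 7 = 6, so Saturday + 6 = Friday.
2008 mod 7 = 6, so 2008 days after a Friday is Friday + 6 = Thursday.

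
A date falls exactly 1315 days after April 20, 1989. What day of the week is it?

Wednesday

First find the weekday of Apr 20, 1989. Doomsday rule: the anchor day for the 1900s is Wednesday. For year 89: 89÷12 = 7 r 5, and 5÷4 = 1, so 7+5+1 = 13.
Wednesday + 13 ≡ Tuesday — that's 1989's doomsday.
In April the doomsday date is Apr 4.
Apr 20 is 16 days after Apr 4; 16 mod 7 = 2, so Tuesday + 2 = Thursday.
1315 mod 7 = 6, so 1315 days after a Thursday is Thursday + 6 = Wednesday.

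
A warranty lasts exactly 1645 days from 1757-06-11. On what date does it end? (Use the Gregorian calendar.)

December 12, 1761

+365 (one year) → Jun 11, 1758 (1280 left).
+365 (one year) → Jun 11, 1759 (915 left).
+366 (one year; includes Feb 29, 1760) → Jun 11, 1760 (549 left).
+365 (one year) → Jun 11, 1761 (184 left).
Jun has 30 days: +20 → Jul 1, 1761 (164 left).
Jul has 31 days: +31 → Aug 1, 1761 (133 left).
Aug has 31 days: +31 → Sep 1, 1761 (102 left).
Sep has 30 days: +30 → Oct 1, 1761 (72 left).
Oct has 31 days: +31 → Nov 1, 1761 (41 left).
Nov has 30 days: +30 → Dec 1, 1761 (11 left).
+11 → Dec 12, 1761.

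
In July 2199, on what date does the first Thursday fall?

July 4, 2199

July 1, 2199 is a Monday.
The first Thursday is therefore July 4 (3 days later).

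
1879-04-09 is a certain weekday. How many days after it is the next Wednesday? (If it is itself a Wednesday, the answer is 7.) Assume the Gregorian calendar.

Apr 9, 1879 is a Wednesday.
From Wednesday to the next Wednesday is 7 days.

7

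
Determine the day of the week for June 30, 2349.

Thursday

Doomsday rule: the anchor day for the 2300s is Wednesday. For year 49: 49÷12 = 4 r 1, and 1÷4 = 0, so 4+1+0 = 5.
Wednesday + 5 ≡ Monday — that's 2349's doomsday.
In June the doomsday date is Jun 6.
Jun 30 is 24 days after Jun 6; 24 mod 7 = 3, so Monday + 3 = Thursday.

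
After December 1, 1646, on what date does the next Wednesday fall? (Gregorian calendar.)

Dec 1, 1646 is a Saturday.
From Saturday to the next Wednesday is 4 days.
Dec 1, 1646 + 4 = Dec 5, 1646.

December 5, 1646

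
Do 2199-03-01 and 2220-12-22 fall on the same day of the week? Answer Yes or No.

Yes

From Mar 1, 2199 to Dec 22, 2220 is 7966 days.
7966 mod 7 = 0, so they are the same weekday.
(Mar 1, 2199 is a Friday; Dec 22, 2220 is a Friday.)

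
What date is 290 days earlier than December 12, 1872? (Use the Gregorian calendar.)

−12 → Nov 30, 1872 (end of Nov, 30 days; 278 left).
−30 → Oct 31, 1872 (end of Oct, 31 days; 248 left).
−31 → Sep 30, 1872 (end of Sep, 30 days; 217 left).
−30 → Aug 31, 1872 (end of Aug, 31 days; 187 left).
−31 → Jul 31, 1872 (end of Jul, 31 days; 156 left).
−31 → Jun 30, 1872 (end of Jun, 30 days; 125 left).
−30 → May 31, 1872 (end of May, 31 days; 95 left).
−31 → Apr 30, 1872 (end of Apr, 30 days; 64 left).
−30 → Mar 31, 1872 (end of Mar, 31 days; 34 left).
−31 → Feb 29, 1872 (end of Feb, 29 days; 3 left).
−3 → Feb 26, 1872.

February 26, 1872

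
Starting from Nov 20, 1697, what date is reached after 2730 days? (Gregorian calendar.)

May 13, 1705

+365 (one year) → Nov 20, 1698 (2365 left).
+365 (one year) → Nov 20, 1699 (2000 left).
+365 (one year) → Nov 20, 1700 (1635 left).
+365 (one year) → Nov 20, 1701 (1270 left).
+365 (one year) → Nov 20, 1702 (905 left).
+365 (one year) → Nov 20, 1703 (540 left).
+366 (one year; includes Feb 29, 1704) → Nov 20, 1704 (174 left).
Nov has 30 days: +11 → Dec 1, 1704 (163 left).
Dec has 31 days: +31 → Jan 1, 1705 (132 left).
Jan has 31 days: +31 → Feb 1, 1705 (101 left).
Feb has 28 days: +28 → Mar 1, 1705 (73 left).
Mar has 31 days: +31 → Apr 1, 1705 (42 left).
Apr has 30 days: +30 → May 1, 1705 (12 left).
+12 → May 13, 1705.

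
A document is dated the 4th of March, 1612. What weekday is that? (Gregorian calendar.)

Doomsday rule: the anchor day for the 1600s is Tuesday. For year 12: 12÷12 = 1 r 0, and 0÷4 = 0, so 1+0+0 = 1.
Tuesday + 1 ≡ Wednesday — that's 1612's doomsday.
In March the doomsday date is Mar 14.
Mar 4 is 10 days before Mar 14; 10 mod 7 = 3, so Wednesday − 3 = Sunday.

Sunday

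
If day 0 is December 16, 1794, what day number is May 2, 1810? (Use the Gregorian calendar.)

5615

Dec 16, 1794 → Dec 16, 1795: 365 days.
Dec 16, 1795 → Dec 16, 1796: 366 days (Feb 29, 1796 is in that span).
Dec 16, 1796 → Dec 16, 1797: 365 days.
Dec 16, 1797 → Dec 16, 1798: 365 days.
Dec 16, 1798 → Dec 16, 1799: 365 days.
Dec 16, 1799 → Dec 16, 1800: 365 days.
Dec 16, 1800 → Dec 16, 1801: 365 days.
Dec 16, 1801 → Dec 16, 1802: 365 days.
Dec 16, 1802 → Dec 16, 1803: 365 days.
Dec 16, 1803 → Dec 16, 1804: 366 days (Feb 29, 1804 is in that span).
Dec 16, 1804 → Dec 16, 1805: 365 days.
Dec 16, 1805 → Dec 16, 1806: 365 days.
Dec 16, 1806 → Dec 16, 1807: 365 days.
Dec 16, 1807 → Dec 16, 1808: 366 days (Feb 29, 1808 is in that span).
Dec 16, 1808 → Dec 16, 1809: 365 days.
Dec 16, 1809 → Jan 16, 1810: 31 days (December has 31).
Jan 16, 1810 → Feb 16, 1810: 31 days (January has 31).
Feb 16, 1810 → Mar 16, 1810: 28 days (February has 28).
Mar 16, 1810 → Apr 16, 1810: 31 days (March has 31).
Apr 16, 1810 → May 2, 1810: 16 days.
Total: 5615 days.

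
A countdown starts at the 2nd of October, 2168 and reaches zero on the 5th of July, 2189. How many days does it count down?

7581

Oct 2, 2168 → Oct 2, 2169: 365 days.
Oct 2, 2169 → Oct 2, 2170: 365 days.
Oct 2, 2170 → Oct 2, 2171: 365 days.
Oct 2, 2171 → Oct 2, 2172: 366 days (Feb 29, 2172 is in that span).
Oct 2, 2172 → Oct 2, 2173: 365 days.
Oct 2, 2173 → Oct 2, 2174: 365 days.
Oct 2, 2174 → Oct 2, 2175: 365 days.
Oct 2, 2175 → Oct 2, 2176: 366 days (Feb 29, 2176 is in that span).
Oct 2, 2176 → Oct 2, 2177: 365 days.
Oct 2, 2177 → Oct 2, 2178: 365 days.
Oct 2, 2178 → Oct 2, 2179: 365 days.
Oct 2, 2179 → Oct 2, 2180: 366 days (Feb 29, 2180 is in that span).
Oct 2, 2180 → Oct 2, 2181: 365 days.
Oct 2, 2181 → Oct 2, 2182: 365 days.
Oct 2, 2182 → Oct 2, 2183: 365 days.
Oct 2, 2183 → Oct 2, 2184: 366 days (Feb 29, 2184 is in that span).
Oct 2, 2184 → Oct 2, 2185: 365 days.
Oct 2, 2185 → Oct 2, 2186: 365 days.
Oct 2, 2186 → Oct 2, 2187: 365 days.
Oct 2, 2187 → Oct 2, 2188: 366 days (Feb 29, 2188 is in that span).
Oct 2, 2188 → Nov 2, 2188: 31 days (October has 31).
Nov 2, 2188 → Dec 2, 2188: 30 days (November has 30).
Dec 2, 2188 → Jan 2, 2189: 31 days (December has 31).
Jan 2, 2189 → Feb 2, 2189: 31 days (January has 31).
Feb 2, 2189 → Mar 2, 2189: 28 days (February has 28).
Mar 2, 2189 → Apr 2, 2189: 31 days (March has 31).
Apr 2, 2189 → May 2, 2189: 30 days (April has 30).
May 2, 2189 → Jun 2, 2189: 31 days (May has 31).
Jun 2, 2189 → Jul 2, 2189: 30 days (June has 30).
Jul 2, 2189 → Jul 5, 2189: 3 days.
Total: 7581 days.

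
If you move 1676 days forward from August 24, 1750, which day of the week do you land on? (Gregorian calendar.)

Thursday

First find the weekday of Aug 24, 1750. Doomsday rule: the anchor day for the 1700s is Sunday. For year 50: 50÷12 = 4 r 2, and 2÷4 = 0, so 4+2+0 = 6.
Sunday + 6 ≡ Saturday — that's 1750's doomsday.
In August the doomsday date is Aug 8.
Aug 24 is 16 days after Aug 8; 16 mod 7 = 2, so Saturday + 2 = Monday.
1676 mod 7 = 3, so 1676 days after a Monday is Monday + 3 = Thursday.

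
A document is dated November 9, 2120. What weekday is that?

Saturday

Doomsday rule: the anchor day for the 2100s is Sunday. For year 20: 20÷12 = 1 r 8, and 8÷4 = 2, so 1+8+2 = 11.
Sunday + 11 ≡ Thursday — that's 2120's doomsday.
In November the doomsday date is Nov 7.
Nov 9 is 2 days after Nov 7; 2 mod 7 = 2, so Thursday + 2 = Saturday.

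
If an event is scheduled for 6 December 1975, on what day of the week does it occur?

Doomsday rule: the anchor day for the 1900s is Wednesday. For year 75: 75÷12 = 6 r 3, and 3÷4 = 0, so 6+3+0 = 9.
Wednesday + 9 ≡ Friday — that's 1975's doomsday.
In December the doomsday date is Dec 12.
Dec 6 is 6 days before Dec 12; 6 mod 7 = 6, so Friday − 6 = Saturday.

Saturday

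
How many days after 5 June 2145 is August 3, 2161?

5903

Jun 5, 2145 → Jun 5, 2146: 365 days.
Jun 5, 2146 → Jun 5, 2147: 365 days.
Jun 5, 2147 → Jun 5, 2148: 366 days (Feb 29, 2148 is in that span).
Jun 5, 2148 → Jun 5, 2149: 365 days.
Jun 5, 2149 → Jun 5, 2150: 365 days.
Jun 5, 2150 → Jun 5, 2151: 365 days.
Jun 5, 2151 → Jun 5, 2152: 366 days (Feb 29, 2152 is in that span).
Jun 5, 2152 → Jun 5, 2153: 365 days.
Jun 5, 2153 → Jun 5, 2154: 365 days.
Jun 5, 2154 → Jun 5, 2155: 365 days.
Jun 5, 2155 → Jun 5, 2156: 366 days (Feb 29, 2156 is in that span).
Jun 5, 2156 → Jun 5, 2157: 365 days.
Jun 5, 2157 → Jun 5, 2158: 365 days.
Jun 5, 2158 → Jun 5, 2159: 365 days.
Jun 5, 2159 → Jun 5, 2160: 366 days (Feb 29, 2160 is in that span).
Jun 5, 2160 → Jun 5, 2161: 365 days.
Jun 5, 2161 → Jul 5, 2161: 30 days (June has 30).
Jul 5, 2161 → Aug 3, 2161: 29 days.
Total: 5903 days.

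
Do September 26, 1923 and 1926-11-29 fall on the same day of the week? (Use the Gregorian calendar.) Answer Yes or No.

From Sep 26, 1923 to Nov 29, 1926 is 1160 days.
1160 mod 7 = 5, so they are different weekdays.
(Sep 26, 1923 is a Wednesday; Nov 29, 1926 is a Monday.)

No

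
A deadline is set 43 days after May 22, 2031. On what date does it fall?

May has 31 days: +10 → Jun 1, 2031 (33 left).
Jun has 30 days: +30 → Jul 1, 2031 (3 left).
+3 → Jul 4, 2031.

July 4, 2031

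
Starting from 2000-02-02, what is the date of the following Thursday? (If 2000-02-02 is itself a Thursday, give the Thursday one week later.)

February 3, 2000

Feb 2, 2000 is a Wednesday.
From Wednesday to the next Thursday is 1 day.
Feb 2, 2000 + 1 = Feb 3, 2000.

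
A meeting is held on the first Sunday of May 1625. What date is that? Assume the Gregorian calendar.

May 4, 1625

May 1, 1625 is a Thursday.
The first Sunday is therefore May 4 (3 days later).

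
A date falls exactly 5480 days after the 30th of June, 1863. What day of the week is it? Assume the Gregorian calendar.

Jun 30, 1863 is a Tuesday.
5480 mod 7 = 6, so 5480 days after a Tuesday is Tuesday + 6 = Monday.

Monday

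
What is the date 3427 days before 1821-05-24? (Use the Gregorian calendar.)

January 5, 1812

−365 (one year) → May 24, 1820 (3062 left).
−366 (one year; includes Feb 29, 1820) → May 24, 1819 (2696 left).
−365 (one year) → May 24, 1818 (2331 left).
−365 (one year) → May 24, 1817 (1966 left).
−365 (one year) → May 24, 1816 (1601 left).
−366 (one year; includes Feb 29, 1816) → May 24, 1815 (1235 left).
−365 (one year) → May 24, 1814 (870 left).
−365 (one year) → May 24, 1813 (505 left).
−365 (one year) → May 24, 1812 (140 left).
−24 → Apr 30, 1812 (end of Apr, 30 days; 116 left).
−30 → Mar 31, 1812 (end of Mar, 31 days; 86 left).
−31 → Feb 29, 1812 (end of Feb, 29 days; 55 left).
−29 → Jan 31, 1812 (end of Jan, 31 days; 26 left).
−26 → Jan 5, 1812.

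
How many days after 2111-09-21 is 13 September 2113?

723

Sep 21, 2111 → Sep 21, 2112: 366 days (Feb 29, 2112 is in that span).
Sep 21, 2112 → Oct 21, 2112: 30 days (September has 30).
Oct 21, 2112 → Nov 21, 2112: 31 days (October has 31).
Nov 21, 2112 → Dec 21, 2112: 30 days (November has 30).
Dec 21, 2112 → Jan 21, 2113: 31 days (December has 31).
Jan 21, 2113 → Feb 21, 2113: 31 days (January has 31).
Feb 21, 2113 → Mar 21, 2113: 28 days (February has 28).
Mar 21, 2113 → Apr 21, 2113: 31 days (March has 31).
Apr 21, 2113 → May 21, 2113: 30 days (April has 30).
May 21, 2113 → Jun 21, 2113: 31 days (May has 31).
Jun 21, 2113 → Jul 21, 2113: 30 days (June has 30).
Jul 21, 2113 → Aug 21, 2113: 31 days (July has 31).
Aug 21, 2113 → Sep 13, 2113: 23 days.
Total: 723 days.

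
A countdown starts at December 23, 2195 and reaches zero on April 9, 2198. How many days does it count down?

838

Dec 23, 2195 → Dec 23, 2196: 366 days (Feb 29, 2196 is in that span).
Dec 23, 2196 → Dec 23, 2197: 365 days.
Dec 23, 2197 → Jan 23, 2198: 31 days (December has 31).
Jan 23, 2198 → Feb 23, 2198: 31 days (January has 31).
Feb 23, 2198 → Mar 23, 2198: 28 days (February has 28).
Mar 23, 2198 → Apr 9, 2198: 17 days.
Total: 838 days.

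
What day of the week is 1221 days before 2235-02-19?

Monday

First find the weekday of Feb 19, 2235. Doomsday rule: the anchor day for the 2200s is Friday. For year 35: 35÷12 = 2 r 11, and 11÷4 = 2, so 2+11+2 = 15.
Friday + 15 ≡ Saturday — that's 2235's doomsday.
In February the doomsday date is Feb 28 (2235 is not a leap year).
Feb 19 is 9 days before Feb 28; 9 mod 7 = 2, so Saturday − 2 = Thursday.
1221 mod 7 = 3, so 1221 days before a Thursday is Thursday − 3 = Monday.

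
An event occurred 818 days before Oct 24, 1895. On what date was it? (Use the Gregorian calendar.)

−365 (one year) → Oct 24, 1894 (453 left).
−365 (one year) → Oct 24, 1893 (88 left).
−24 → Sep 30, 1893 (end of Sep, 30 days; 64 left).
−30 → Aug 31, 1893 (end of Aug, 31 days; 34 left).
−31 → Jul 31, 1893 (end of Jul, 31 days; 3 left).
−3 → Jul 28, 1893.

July 28, 1893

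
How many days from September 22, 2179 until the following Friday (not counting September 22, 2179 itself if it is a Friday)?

Sep 22, 2179 is a Wednesday.
From Wednesday to the next Friday is 2 days.

2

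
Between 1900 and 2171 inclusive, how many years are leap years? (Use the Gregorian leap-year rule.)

66

Multiples of 4 in [1900,2171]: 68.
Of those, multiples of 100: 3 (not leap unless ÷400).
Multiples of 400: 1.
Leap years = 68 − 3 + 1 = 66.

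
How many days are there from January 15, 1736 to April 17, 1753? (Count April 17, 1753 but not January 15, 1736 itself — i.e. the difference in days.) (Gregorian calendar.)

Jan 15, 1736 → Jan 15, 1737: 366 days (Feb 29, 1736 is in that span).
Jan 15, 1737 → Jan 15, 1738: 365 days.
Jan 15, 1738 → Jan 15, 1739: 365 days.
Jan 15, 1739 → Jan 15, 1740: 365 days.
Jan 15, 1740 → Jan 15, 1741: 366 days (Feb 29, 1740 is in that span).
Jan 15, 1741 → Jan 15, 1742: 365 days.
Jan 15, 1742 → Jan 15, 1743: 365 days.
Jan 15, 1743 → Jan 15, 1744: 365 days.
Jan 15, 1744 → Jan 15, 1745: 366 days (Feb 29, 1744 is in that span).
Jan 15, 1745 → Jan 15, 1746: 365 days.
Jan 15, 1746 → Jan 15, 1747: 365 days.
Jan 15, 1747 → Jan 15, 1748: 365 days.
Jan 15, 1748 → Jan 15, 1749: 366 days (Feb 29, 1748 is in that span).
Jan 15, 1749 → Jan 15, 1750: 365 days.
Jan 15, 1750 → Jan 15, 1751: 365 days.
Jan 15, 1751 → Jan 15, 1752: 365 days.
Jan 15, 1752 → Jan 15, 1753: 366 days (Feb 29, 1752 is in that span).
Jan 15, 1753 → Feb 15, 1753: 31 days (January has 31).
Feb 15, 1753 → Mar 15, 1753: 28 days (February has 28).
Mar 15, 1753 → Apr 15, 1753: 31 days (March has 31).
Apr 15, 1753 → Apr 17, 1753: 2 days.
Total: 6302 days.

6302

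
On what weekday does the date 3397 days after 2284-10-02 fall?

Oct 2, 2284 is a Thursday.
3397 mod 7 = 2, so 3397 days after a Thursday is Thursday + 2 = Saturday.

Saturday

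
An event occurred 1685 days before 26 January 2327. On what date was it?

−365 (one year) → Jan 26, 2326 (1320 left).
−365 (one year) → Jan 26, 2325 (955 left).
−366 (one year; includes Feb 29, 2324) → Jan 26, 2324 (589 left).
−365 (one year) → Jan 26, 2323 (224 left).
−26 → Dec 31, 2322 (end of Dec, 31 days; 198 left).
−31 → Nov 30, 2322 (end of Nov, 30 days; 167 left).
−30 → Oct 31, 2322 (end of Oct, 31 days; 137 left).
−31 → Sep 30, 2322 (end of Sep, 30 days; 106 left).
−30 → Aug 31, 2322 (end of Aug, 31 days; 76 left).
−31 → Jul 31, 2322 (end of Jul, 31 days; 45 left).
−31 → Jun 30, 2322 (end of Jun, 30 days; 14 left).
−14 → Jun 16, 2322.

June 16, 2322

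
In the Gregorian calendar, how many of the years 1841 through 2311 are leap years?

113

Multiples of 4 in [1841,2311]: 117.
Of those, multiples of 100: 5 (not leap unless ÷400).
Multiples of 400: 1.
Leap years = 117 − 5 + 1 = 113.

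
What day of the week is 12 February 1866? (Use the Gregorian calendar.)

Doomsday rule: the anchor day for the 1800s is Friday. For year 66: 66÷12 = 5 r 6, and 6÷4 = 1, so 5+6+1 = 12.
Friday + 12 ≡ Wednesday — that's 1866's doomsday.
In February the doomsday date is Feb 28 (1866 is not a leap year).
Feb 12 is 16 days before Feb 28; 16 mod 7 = 2, so Wednesday − 2 = Monday.

Monday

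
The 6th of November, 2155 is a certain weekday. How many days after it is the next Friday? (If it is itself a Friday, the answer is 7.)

1

Nov 6, 2155 is a Thursday.
From Thursday to the next Friday is 1 day.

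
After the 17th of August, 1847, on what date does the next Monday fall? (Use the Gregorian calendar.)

Aug 17, 1847 is a Tuesday.
From Tuesday to the next Monday is 6 days.
Aug 17, 1847 + 6 = Aug 23, 1847.

August 23, 1847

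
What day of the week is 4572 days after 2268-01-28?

Jan 28, 2268 is a Tuesday.
4572 mod 7 = 1, so 4572 days after a Tuesday is Tuesday + 1 = Wednesday.

Wednesday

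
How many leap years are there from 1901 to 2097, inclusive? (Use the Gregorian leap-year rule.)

Multiples of 4 in [1901,2097]: 49.
Of those, multiples of 100: 1 (not leap unless ÷400).
Multiples of 400: 1.
Leap years = 49 − 1 + 1 = 49.

49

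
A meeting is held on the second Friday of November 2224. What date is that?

November 1, 2224 is a Monday.
The first Friday is therefore November 5 (4 days later).
The second Friday is 5 + 1×7 = November 12.

November 12, 2224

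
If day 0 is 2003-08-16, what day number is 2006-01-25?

893

Aug 16, 2003 → Aug 16, 2004: 366 days (Feb 29, 2004 is in that span).
Aug 16, 2004 → Aug 16, 2005: 365 days.
Aug 16, 2005 → Sep 16, 2005: 31 days (August has 31).
Sep 16, 2005 → Oct 16, 2005: 30 days (September has 30).
Oct 16, 2005 → Nov 16, 2005: 31 days (October has 31).
Nov 16, 2005 → Dec 16, 2005: 30 days (November has 30).
Dec 16, 2005 → Jan 16, 2006: 31 days (December has 31).
Jan 16, 2006 → Jan 25, 2006: 9 days.
Total: 893 days.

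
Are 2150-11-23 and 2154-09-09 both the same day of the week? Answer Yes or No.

From Nov 23, 2150 to Sep 9, 2154 is 1386 days.
1386 mod 7 = 0, so they are the same weekday.
(Nov 23, 2150 is a Monday; Sep 9, 2154 is a Monday.)

Yes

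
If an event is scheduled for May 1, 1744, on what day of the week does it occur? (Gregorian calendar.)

Friday

Doomsday rule: the anchor day for the 1700s is Sunday. For year 44: 44÷12 = 3 r 8, and 8÷4 = 2, so 3+8+2 = 13.
Sunday + 13 ≡ Saturday — that's 1744's doomsday.
In May the doomsday date is May 9.
May 1 is 8 days before May 9; 8 mod 7 = 1, so Saturday − 1 = Friday.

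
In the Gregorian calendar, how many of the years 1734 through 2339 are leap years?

Multiples of 4 in [1734,2339]: 151.
Of those, multiples of 100: 6 (not leap unless ÷400).
Multiples of 400: 1.
Leap years = 151 − 6 + 1 = 146.

146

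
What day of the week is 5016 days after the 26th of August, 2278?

Friday

Aug 26, 2278 is a Monday.
5016 mod 7 = 4, so 5016 days after a Monday is Monday + 4 = Friday.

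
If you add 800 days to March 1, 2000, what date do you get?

May 10, 2002

+365 (one year) → Mar 1, 2001 (435 left).
+365 (one year) → Mar 1, 2002 (70 left).
Mar has 31 days: +31 → Apr 1, 2002 (39 left).
Apr has 30 days: +30 → May 1, 2002 (9 left).
+9 → May 10, 2002.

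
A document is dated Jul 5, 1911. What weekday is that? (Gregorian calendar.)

January 1, 1911 is a Sunday.
Jan 1, 1911 → Feb 1, 1911: 31 days (January has 31).
Feb 1, 1911 → Mar 1, 1911: 28 days (February has 28).
Mar 1, 1911 → Apr 1, 1911: 31 days (March has 31).
Apr 1, 1911 → May 1, 1911: 30 days (April has 30).
May 1, 1911 → Jun 1, 1911: 31 days (May has 31).
Jun 1, 1911 → Jul 1, 1911: 30 days (June has 30).
Jul 1, 1911 → Jul 5, 1911: 4 days.
Total: 185 days.
185 mod 7 = 3, so Sunday + 3 = Wednesday.

Wednesday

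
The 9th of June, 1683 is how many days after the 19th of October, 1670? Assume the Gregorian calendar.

Oct 19, 1670 → Oct 19, 1671: 365 days.
Oct 19, 1671 → Oct 19, 1672: 366 days (Feb 29, 1672 is in that span).
Oct 19, 1672 → Oct 19, 1673: 365 days.
Oct 19, 1673 → Oct 19, 1674: 365 days.
Oct 19, 1674 → Oct 19, 1675: 365 days.
Oct 19, 1675 → Oct 19, 1676: 366 days (Feb 29, 1676 is in that span).
Oct 19, 1676 → Oct 19, 1677: 365 days.
Oct 19, 1677 → Oct 19, 1678: 365 days.
Oct 19, 1678 → Oct 19, 1679: 365 days.
Oct 19, 1679 → Oct 19, 1680: 366 days (Feb 29, 1680 is in that span).
Oct 19, 1680 → Oct 19, 1681: 365 days.
Oct 19, 1681 → Oct 19, 1682: 365 days.
Oct 19, 1682 → Nov 19, 1682: 31 days (October has 31).
Nov 19, 1682 → Dec 19, 1682: 30 days (November has 30).
Dec 19, 1682 → Jan 19, 1683: 31 days (December has 31).
Jan 19, 1683 → Feb 19, 1683: 31 days (January has 31).
Feb 19, 1683 → Mar 19, 1683: 28 days (February has 28).
Mar 19, 1683 → Apr 19, 1683: 31 days (March has 31).
Apr 19, 1683 → May 19, 1683: 30 days (April has 30).
May 19, 1683 → Jun 9, 1683: 21 days.
Total: 4616 days.

4616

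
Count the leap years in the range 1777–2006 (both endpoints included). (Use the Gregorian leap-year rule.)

Multiples of 4 in [1777,2006]: 57.
Of those, multiples of 100: 3 (not leap unless ÷400).
Multiples of 400: 1.
Leap years = 57 − 3 + 1 = 55.

55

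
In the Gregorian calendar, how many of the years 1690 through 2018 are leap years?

Multiples of 4 in [1690,2018]: 82.
Of those, multiples of 100: 4 (not leap unless ÷400).
Multiples of 400: 1.
Leap years = 82 − 4 + 1 = 79.

79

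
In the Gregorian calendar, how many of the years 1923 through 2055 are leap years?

Multiples of 4 in [1923,2055]: 33.
Of those, multiples of 100: 1 (not leap unless ÷400).
Multiples of 400: 1.
Leap years = 33 − 1 + 1 = 33.

33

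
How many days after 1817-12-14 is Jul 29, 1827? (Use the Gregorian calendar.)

Dec 14, 1817 → Dec 14, 1818: 365 days.
Dec 14, 1818 → Dec 14, 1819: 365 days.
Dec 14, 1819 → Dec 14, 1820: 366 days (Feb 29, 1820 is in that span).
Dec 14, 1820 → Dec 14, 1821: 365 days.
Dec 14, 1821 → Dec 14, 1822: 365 days.
Dec 14, 1822 → Dec 14, 1823: 365 days.
Dec 14, 1823 → Dec 14, 1824: 366 days (Feb 29, 1824 is in that span).
Dec 14, 1824 → Dec 14, 1825: 365 days.
Dec 14, 1825 → Dec 14, 1826: 365 days.
Dec 14, 1826 → Jan 14, 1827: 31 days (December has 31).
Jan 14, 1827 → Feb 14, 1827: 31 days (January has 31).
Feb 14, 1827 → Mar 14, 1827: 28 days (February has 28).
Mar 14, 1827 → Apr 14, 1827: 31 days (March has 31).
Apr 14, 1827 → May 14, 1827: 30 days (April has 30).
May 14, 1827 → Jun 14, 1827: 31 days (May has 31).
Jun 14, 1827 → Jul 14, 1827: 30 days (June has 30).
Jul 14, 1827 → Jul 29, 1827: 15 days.
Total: 3514 days.

3514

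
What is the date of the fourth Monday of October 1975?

October 1, 1975 is a Wednesday.
The first Monday is therefore October 6 (5 days later).
The fourth Monday is 6 + 3×7 = October 27.

October 27, 1975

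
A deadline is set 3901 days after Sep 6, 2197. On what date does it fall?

+365 (one year) → Sep 6, 2198 (3536 left).
+365 (one year) → Sep 6, 2199 (3171 left).
+365 (one year) → Sep 6, 2200 (2806 left).
+365 (one year) → Sep 6, 2201 (2441 left).
+365 (one year) → Sep 6, 2202 (2076 left).
+365 (one year) → Sep 6, 2203 (1711 left).
+366 (one year; includes Feb 29, 2204) → Sep 6, 2204 (1345 left).
+365 (one year) → Sep 6, 2205 (980 left).
+365 (one year) → Sep 6, 2206 (615 left).
+365 (one year) → Sep 6, 2207 (250 left).
Sep has 30 days: +25 → Oct 1, 2207 (225 left).
Oct has 31 days: +31 → Nov 1, 2207 (194 left).
Nov has 30 days: +30 → Dec 1, 2207 (164 left).
Dec has 31 days: +31 → Jan 1, 2208 (133 left).
Jan has 31 days: +31 → Feb 1, 2208 (102 left).
Feb has 29 days: +29 → Mar 1, 2208 (73 left).
Mar has 31 days: +31 → Apr 1, 2208 (42 left).
Apr has 30 days: +30 → May 1, 2208 (12 left).
+12 → May 13, 2208.

May 13, 2208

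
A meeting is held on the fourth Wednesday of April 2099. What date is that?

April 1, 2099 is a Wednesday.
The first Wednesday is therefore April 1 (same day).
The fourth Wednesday is 1 + 3×7 = April 22.

April 22, 2099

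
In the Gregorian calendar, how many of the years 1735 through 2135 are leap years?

97

Multiples of 4 in [1735,2135]: 100.
Of those, multiples of 100: 4 (not leap unless ÷400).
Multiples of 400: 1.
Leap years = 100 − 4 + 1 = 97.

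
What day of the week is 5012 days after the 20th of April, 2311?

First find the weekday of Apr 20, 2311. Doomsday rule: the anchor day for the 2300s is Wednesday. For year 11: 11÷12 = 0 r 11, and 11÷4 = 2, so 0+11+2 = 13.
Wednesday + 13 ≡ Tuesday — that's 2311's doomsday.
In April the doomsday date is Apr 4.
Apr 20 is 16 days after Apr 4; 16 mod 7 = 2, so Tuesday + 2 = Thursday.
5012 mod 7 = 0, so 5012 days after a Thursday is Thursday + 0 = Thursday.

Thursday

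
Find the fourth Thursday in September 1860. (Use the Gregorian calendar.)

September 1, 1860 is a Saturday.
The first Thursday is therefore September 6 (5 days later).
The fourth Thursday is 6 + 3×7 = September 27.

September 27, 1860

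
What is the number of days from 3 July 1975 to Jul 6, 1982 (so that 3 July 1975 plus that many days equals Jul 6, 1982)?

2560

Jul 3, 1975 → Jul 3, 1976: 366 days (Feb 29, 1976 is in that span).
Jul 3, 1976 → Jul 3, 1977: 365 days.
Jul 3, 1977 → Jul 3, 1978: 365 days.
Jul 3, 1978 → Jul 3, 1979: 365 days.
Jul 3, 1979 → Jul 3, 1980: 366 days (Feb 29, 1980 is in that span).
Jul 3, 1980 → Jul 3, 1981: 365 days.
Jul 3, 1981 → Aug 3, 1981: 31 days (July has 31).
Aug 3, 1981 → Sep 3, 1981: 31 days (August has 31).
Sep 3, 1981 → Oct 3, 1981: 30 days (September has 30).
Oct 3, 1981 → Nov 3, 1981: 31 days (October has 31).
Nov 3, 1981 → Dec 3, 1981: 30 days (November has 30).
Dec 3, 1981 → Jan 3, 1982: 31 days (December has 31).
Jan 3, 1982 → Feb 3, 1982: 31 days (January has 31).
Feb 3, 1982 → Mar 3, 1982: 28 days (February has 28).
Mar 3, 1982 → Apr 3, 1982: 31 days (March has 31).
Apr 3, 1982 → May 3, 1982: 30 days (April has 30).
May 3, 1982 → Jun 3, 1982: 31 days (May has 31).
Jun 3, 1982 → Jul 3, 1982: 30 days (June has 30).
Jul 3, 1982 → Jul 6, 1982: 3 days.
Total: 2560 days.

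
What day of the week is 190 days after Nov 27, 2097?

First find the weekday of Nov 27, 2097. Doomsday rule: the anchor day for the 2000s is Tuesday. For year 97: 97÷12 = 8 r 1, and 1÷4 = 0, so 8+1+0 = 9.
Tuesday + 9 ≡ Thursday — that's 2097's doomsday.
In November the doomsday date is Nov 7.
Nov 27 is 20 days after Nov 7; 20 mod 7 = 6, so Thursday + 6 = Wednesday.
190 mod 7 = 1, so 190 days after a Wednesday is Wednesday + 1 = Thursday.

Thursday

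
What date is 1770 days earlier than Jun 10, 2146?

−365 (one year) → Jun 10, 2145 (1405 left).
−365 (one year) → Jun 10, 2144 (1040 left).
−366 (one year; includes Feb 29, 2144) → Jun 10, 2143 (674 left).
−365 (one year) → Jun 10, 2142 (309 left).
−10 → May 31, 2142 (end of May, 31 days; 299 left).
−31 → Apr 30, 2142 (end of Apr, 30 days; 268 left).
−30 → Mar 31, 2142 (end of Mar, 31 days; 238 left).
−31 → Feb 28, 2142 (end of Feb, 28 days; 207 left).
−28 → Jan 31, 2142 (end of Jan, 31 days; 179 left).
−31 → Dec 31, 2141 (end of Dec, 31 days; 148 left).
−31 → Nov 30, 2141 (end of Nov, 30 days; 117 left).
−30 → Oct 31, 2141 (end of Oct, 31 days; 87 left).
−31 → Sep 30, 2141 (end of Sep, 30 days; 56 left).
−30 → Aug 31, 2141 (end of Aug, 31 days; 26 left).
−26 → Aug 5, 2141.

August 5, 2141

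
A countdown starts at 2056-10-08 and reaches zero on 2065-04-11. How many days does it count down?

3107

Oct 8, 2056 → Oct 8, 2057: 365 days.
Oct 8, 2057 → Oct 8, 2058: 365 days.
Oct 8, 2058 → Oct 8, 2059: 365 days.
Oct 8, 2059 → Oct 8, 2060: 366 days (Feb 29, 2060 is in that span).
Oct 8, 2060 → Oct 8, 2061: 365 days.
Oct 8, 2061 → Oct 8, 2062: 365 days.
Oct 8, 2062 → Oct 8, 2063: 365 days.
Oct 8, 2063 → Oct 8, 2064: 366 days (Feb 29, 2064 is in that span).
Oct 8, 2064 → Nov 8, 2064: 31 days (October has 31).
Nov 8, 2064 → Dec 8, 2064: 30 days (November has 30).
Dec 8, 2064 → Jan 8, 2065: 31 days (December has 31).
Jan 8, 2065 → Feb 8, 2065: 31 days (January has 31).
Feb 8, 2065 → Mar 8, 2065: 28 days (February has 28).
Mar 8, 2065 → Apr 8, 2065: 31 days (March has 31).
Apr 8, 2065 → Apr 11, 2065: 3 days.
Total: 3107 days.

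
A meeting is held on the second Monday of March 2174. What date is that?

March 1, 2174 is a Tuesday.
The first Monday is therefore March 7 (6 days later).
The second Monday is 7 + 1×7 = March 14.

March 14, 2174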